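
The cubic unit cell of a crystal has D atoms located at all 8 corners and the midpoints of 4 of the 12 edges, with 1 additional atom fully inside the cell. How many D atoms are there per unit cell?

Corner atoms are shared by 8 cells (1/8 each), edge atoms by 4 (1/4 each), interior atoms are unshared.
Net atoms = 8 × 1/8 + 4 × 1/4 + 1 = 1 + 1 + 1 = 3.

3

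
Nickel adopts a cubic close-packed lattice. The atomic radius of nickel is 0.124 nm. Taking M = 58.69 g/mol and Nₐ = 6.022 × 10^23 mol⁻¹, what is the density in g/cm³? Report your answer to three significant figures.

9.04 g/cm³

In an FCC lattice, atoms touch along the face diagonal, so √2·a = 4r, giving a = 0.3507 nm = 3.507 × 10^-8 cm.
With Z = 4, ρ = Z·M/(N_A·a³) = 4 × 58.69 / (6.022 × 10²³ × 4.314 × 10^-23) = 9.036 g/cm³.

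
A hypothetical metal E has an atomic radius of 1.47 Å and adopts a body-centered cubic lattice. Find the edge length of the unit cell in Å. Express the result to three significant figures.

In a BCC lattice, atoms touch along the body diagonal, so √3·a = 4r.
a = 4r/√3 = 4 × 1.47 / 1.7321 = 3.39 Å.

3.39 Å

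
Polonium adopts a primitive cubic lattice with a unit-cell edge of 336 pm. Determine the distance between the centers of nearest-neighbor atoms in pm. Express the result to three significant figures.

336 pm

In a simple cubic structure, atoms touch along the cell edge, so a = 2r; the nearest-neighbor distance equals 2r = 1.000·a.
d = 1.000 × 336 = 336 pm.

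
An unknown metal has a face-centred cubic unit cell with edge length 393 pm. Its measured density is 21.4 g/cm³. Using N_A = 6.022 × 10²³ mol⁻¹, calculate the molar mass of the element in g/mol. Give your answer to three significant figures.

An FCC cell has Z = 4 atoms; a = 3.930 × 10^-8 cm.
M = ρ·N_A·a³/Z = 21.4 × 6.022 × 10²³ × 6.070 × 10^-23 / 4 = 196 g/mol.

196 g/mol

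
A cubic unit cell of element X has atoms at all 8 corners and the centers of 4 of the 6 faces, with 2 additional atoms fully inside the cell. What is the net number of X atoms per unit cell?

Corner atoms are shared by 8 cells (1/8 each), face atoms by 2 (1/2 each), interior atoms are unshared.
Net atoms = 8 × 1/8 + 4 × 1/2 + 2 = 1 + 2 + 2 = 5.

5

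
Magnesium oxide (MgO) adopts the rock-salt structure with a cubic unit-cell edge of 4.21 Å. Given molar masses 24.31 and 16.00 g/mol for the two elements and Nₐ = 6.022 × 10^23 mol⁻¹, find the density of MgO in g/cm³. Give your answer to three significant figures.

The rock-salt structure contains Z = 4 formula units per cell; M(MgO) = 24.31 + 16.00 = 40.31 g/mol.
a³ = (4.210 × 10^-8 cm)³ = 7.462 × 10^-23 cm³.
ρ = 4 × 40.31 / (6.022 × 10²³ × 7.462 × 10^-23) = 3.588 g/cm³.

3.59 g/cm³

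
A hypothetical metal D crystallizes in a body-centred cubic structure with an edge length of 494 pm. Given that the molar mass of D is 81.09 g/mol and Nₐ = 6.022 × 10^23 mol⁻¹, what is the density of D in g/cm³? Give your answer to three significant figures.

2.23 g/cm³

A BCC unit cell contains Z = 2 atoms.
Cell volume: a³ = (494 pm)³ = (4.940 × 10^-8 cm)³ = 1.206 × 10^-22 cm³.
ρ = Z·M/(N_A·a³) = 2 × 81.09 / (6.022 × 10²³ × 1.206 × 10^-22) = 2.234 g/cm³.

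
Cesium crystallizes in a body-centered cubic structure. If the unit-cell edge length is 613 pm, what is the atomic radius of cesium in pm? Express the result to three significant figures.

In a BCC lattice, atoms touch along the body diagonal, so √3·a = 4r.
r = √3·a/4 = 1.7321 × 613 / 4 = 265 pm.

265 pm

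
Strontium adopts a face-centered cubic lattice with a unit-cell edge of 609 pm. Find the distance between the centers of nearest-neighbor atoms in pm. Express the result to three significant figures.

431 pm

In an FCC structure, atoms touch along the face diagonal, so √2·a = 4r; the nearest-neighbor distance equals 2r = 0.7071·a.
d = 0.7071 × 609 = 431 pm.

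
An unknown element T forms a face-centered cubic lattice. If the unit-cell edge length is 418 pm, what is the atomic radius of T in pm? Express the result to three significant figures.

In an FCC lattice, atoms touch along the face diagonal, so √2·a = 4r.
r = √2·a/4 = 1.4142 × 418 / 4 = 148 pm.

148 pm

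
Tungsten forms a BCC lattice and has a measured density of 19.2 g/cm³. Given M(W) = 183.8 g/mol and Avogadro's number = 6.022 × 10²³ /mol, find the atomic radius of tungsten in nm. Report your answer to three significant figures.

For a BCC cell (Z = 2), a³ = Z·M/(N_A·ρ) = 2 × 183.8 / (6.022 × 10²³ × 19.20) = 3.179 × 10^-23 cm³, so a = 3.168 × 10^-8 cm = 0.3168 nm.
Atoms touch along the body diagonal, so √3·a = 4r, so r = 0.4330 × a = 0.137 nm.

0.137 nm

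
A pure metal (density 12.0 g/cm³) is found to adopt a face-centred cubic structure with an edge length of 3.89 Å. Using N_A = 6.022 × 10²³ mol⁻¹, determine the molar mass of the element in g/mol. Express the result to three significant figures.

106 g/mol

An FCC cell has Z = 4 atoms; a = 3.890 × 10^-8 cm.
M = ρ·N_A·a³/Z = 12.0 × 6.022 × 10²³ × 5.886 × 10^-23 / 4 = 106 g/mol.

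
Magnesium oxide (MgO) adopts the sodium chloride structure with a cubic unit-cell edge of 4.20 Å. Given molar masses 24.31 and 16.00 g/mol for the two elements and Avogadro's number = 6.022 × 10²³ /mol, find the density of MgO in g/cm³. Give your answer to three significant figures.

The sodium chloride structure contains Z = 4 formula units per cell; M(MgO) = 24.31 + 16.00 = 40.31 g/mol.
a³ = (4.200 × 10^-8 cm)³ = 7.409 × 10^-23 cm³.
ρ = 4 × 40.31 / (6.022 × 10²³ × 7.409 × 10^-23) = 3.614 g/cm³.

3.61 g/cm³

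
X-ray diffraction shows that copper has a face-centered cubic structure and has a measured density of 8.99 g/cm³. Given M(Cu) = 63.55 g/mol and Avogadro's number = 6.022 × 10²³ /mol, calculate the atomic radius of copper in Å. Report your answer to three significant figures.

1.28 Å

For an FCC cell (Z = 4), a³ = Z·M/(N_A·ρ) = 4 × 63.55 / (6.022 × 10²³ × 8.990) = 4.695 × 10^-23 cm³, so a = 3.608 × 10^-8 cm = 3.608 Å.
Atoms touch along the face diagonal, so √2·a = 4r, so r = 0.3536 × a = 1.28 Å.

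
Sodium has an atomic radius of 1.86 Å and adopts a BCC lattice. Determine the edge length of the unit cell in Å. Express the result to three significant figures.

4.30 Å

In a BCC lattice, atoms touch along the body diagonal, so √3·a = 4r.
a = 4r/√3 = 4 × 1.86 / 1.7321 = 4.30 Å.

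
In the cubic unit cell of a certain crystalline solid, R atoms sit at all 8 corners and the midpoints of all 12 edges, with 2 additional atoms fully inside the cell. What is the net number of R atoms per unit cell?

Corner atoms are shared by 8 cells (1/8 each), edge atoms by 4 (1/4 each), interior atoms are unshared.
Net atoms = 8 × 1/8 + 12 × 1/4 + 2 = 1 + 3 + 2 = 6.

6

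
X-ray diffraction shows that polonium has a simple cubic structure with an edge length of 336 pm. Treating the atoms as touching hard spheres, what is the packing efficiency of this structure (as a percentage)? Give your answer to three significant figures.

In a simple cubic lattice atoms touch along the cell edge, so a = 2r, so r = 0.5000a = 168.0 pm.
Packing fraction = Z·(4/3)πr³ / a³ = 1 × (4/3)π × (168.0)³ / (336)³ = 0.5236 = 52.4%.

52.4%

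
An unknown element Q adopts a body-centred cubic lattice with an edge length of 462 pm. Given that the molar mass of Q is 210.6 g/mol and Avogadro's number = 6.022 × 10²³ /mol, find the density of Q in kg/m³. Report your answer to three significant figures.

A BCC unit cell contains Z = 2 atoms.
Cell volume: a³ = (462 pm)³ = (4.620 × 10^-8 cm)³ = 9.861 × 10^-23 cm³.
ρ = Z·M/(N_A·a³) = 2 × 210.6 / (6.022 × 10²³ × 9.861 × 10^-23) = 7.093 g/cm³ = 7090 kg/m³.

7090 kg/m³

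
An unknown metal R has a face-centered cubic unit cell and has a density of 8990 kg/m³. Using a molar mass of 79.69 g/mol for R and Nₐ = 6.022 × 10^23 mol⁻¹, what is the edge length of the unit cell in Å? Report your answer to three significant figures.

With Z = 4 atoms per FCC cell, a³ = Z·M/(N_A·ρ) = 4 × 79.69 / (6.022 × 10²³ × 8.990 g/cm³) = 5.888 × 10^-23 cm³.
a = (5.888 × 10^-23)^(1/3) = 3.890 × 10^-8 cm = 3.89 Å.

3.89 Å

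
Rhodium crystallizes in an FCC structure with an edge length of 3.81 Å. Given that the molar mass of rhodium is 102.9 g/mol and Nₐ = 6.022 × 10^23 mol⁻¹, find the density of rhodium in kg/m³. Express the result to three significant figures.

An FCC unit cell contains Z = 4 atoms.
Cell volume: a³ = (3.81 Å)³ = (3.810 × 10^-8 cm)³ = 5.531 × 10^-23 cm³.
ρ = Z·M/(N_A·a³) = 4 × 102.9 / (6.022 × 10²³ × 5.531 × 10^-23) = 12.36 g/cm³ = 12400 kg/m³.

12400 kg/m³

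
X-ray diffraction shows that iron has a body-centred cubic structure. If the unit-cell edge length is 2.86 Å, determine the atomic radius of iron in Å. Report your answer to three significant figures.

In a BCC lattice, atoms touch along the body diagonal, so √3·a = 4r.
r = √3·a/4 = 1.7321 × 2.86 / 4 = 1.24 Å.

1.24 Å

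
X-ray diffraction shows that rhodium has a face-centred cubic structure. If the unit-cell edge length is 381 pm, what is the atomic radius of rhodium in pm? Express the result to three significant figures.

In an FCC lattice, atoms touch along the face diagonal, so √2·a = 4r.
r = √2·a/4 = 1.4142 × 381 / 4 = 135 pm.

135 pm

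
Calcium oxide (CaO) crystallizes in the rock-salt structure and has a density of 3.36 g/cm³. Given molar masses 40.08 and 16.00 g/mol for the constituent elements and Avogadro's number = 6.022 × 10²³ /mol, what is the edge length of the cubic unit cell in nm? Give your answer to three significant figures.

M(CaO) = 56.08 g/mol; Z = 4 formula units per cell.
a³ = Z·M/(N_A·ρ) = 4 × 56.08 / (6.022 × 10²³ × 3.36) = 1.109 × 10^-22 cm³, so a = 4.804 × 10^-8 cm = 0.480 nm.

0.480 nm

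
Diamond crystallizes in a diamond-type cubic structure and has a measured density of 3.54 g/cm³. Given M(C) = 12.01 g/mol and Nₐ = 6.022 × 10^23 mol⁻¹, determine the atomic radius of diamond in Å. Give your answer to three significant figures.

For a diamond cubic cell (Z = 8), a³ = Z·M/(N_A·ρ) = 8 × 12.01 / (6.022 × 10²³ × 3.540) = 4.507 × 10^-23 cm³, so a = 3.559 × 10^-8 cm = 3.559 Å.
Nearest neighbors lie along the body diagonal with √3·a = 8r, so r = 0.2165 × a = 0.770 Å.

0.770 Å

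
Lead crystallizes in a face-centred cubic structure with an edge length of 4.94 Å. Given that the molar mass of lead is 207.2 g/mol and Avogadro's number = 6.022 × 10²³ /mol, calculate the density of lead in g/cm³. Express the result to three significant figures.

11.4 g/cm³

An FCC unit cell contains Z = 4 atoms.
Cell volume: a³ = (4.94 Å)³ = (4.940 × 10^-8 cm)³ = 1.206 × 10^-22 cm³.
ρ = Z·M/(N_A·a³) = 4 × 207.2 / (6.022 × 10²³ × 1.206 × 10^-22) = 11.42 g/cm³.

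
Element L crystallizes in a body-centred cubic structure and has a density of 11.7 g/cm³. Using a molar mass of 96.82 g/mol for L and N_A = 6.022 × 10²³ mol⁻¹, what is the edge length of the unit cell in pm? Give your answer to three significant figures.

302 pm

With Z = 2 atoms per BCC cell, a³ = Z·M/(N_A·ρ) = 2 × 96.82 / (6.022 × 10²³ × 11.70 g/cm³) = 2.748 × 10^-23 cm³.
a = (2.748 × 10^-23)^(1/3) = 3.018 × 10^-8 cm = 302 pm.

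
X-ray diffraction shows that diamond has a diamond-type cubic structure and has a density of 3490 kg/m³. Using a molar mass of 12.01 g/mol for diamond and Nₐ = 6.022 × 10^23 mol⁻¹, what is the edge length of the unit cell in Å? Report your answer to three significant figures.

3.58 Å

With Z = 8 atoms per diamond cubic cell, a³ = Z·M/(N_A·ρ) = 8 × 12.01 / (6.022 × 10²³ × 3.490 g/cm³) = 4.572 × 10^-23 cm³.
a = (4.572 × 10^-23)^(1/3) = 3.576 × 10^-8 cm = 3.58 Å.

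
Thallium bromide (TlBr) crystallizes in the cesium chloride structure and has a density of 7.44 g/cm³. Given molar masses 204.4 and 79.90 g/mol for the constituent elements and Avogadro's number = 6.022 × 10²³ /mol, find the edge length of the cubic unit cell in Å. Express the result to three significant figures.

M(TlBr) = 284.3 g/mol; Z = 1 formula unit per cell.
a³ = Z·M/(N_A·ρ) = 1 × 284.3 / (6.022 × 10²³ × 7.44) = 6.345 × 10^-23 cm³, so a = 3.989 × 10^-8 cm = 3.99 Å.

3.99 Å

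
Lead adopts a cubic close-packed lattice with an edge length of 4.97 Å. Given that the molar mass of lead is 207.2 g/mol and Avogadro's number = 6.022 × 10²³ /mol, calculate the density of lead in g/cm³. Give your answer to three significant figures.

An FCC unit cell contains Z = 4 atoms.
Cell volume: a³ = (4.97 Å)³ = (4.970 × 10^-8 cm)³ = 1.228 × 10^-22 cm³.
ρ = Z·M/(N_A·a³) = 4 × 207.2 / (6.022 × 10²³ × 1.228 × 10^-22) = 11.21 g/cm³.

11.2 g/cm³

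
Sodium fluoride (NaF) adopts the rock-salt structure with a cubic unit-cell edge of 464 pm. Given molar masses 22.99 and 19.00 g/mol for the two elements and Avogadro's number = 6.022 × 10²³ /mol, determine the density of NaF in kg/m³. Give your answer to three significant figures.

The rock-salt structure contains Z = 4 formula units per cell; M(NaF) = 22.99 + 19.00 = 41.99 g/mol.
a³ = (4.640 × 10^-8 cm)³ = 9.990 × 10^-23 cm³.
ρ = 4 × 41.99 / (6.022 × 10²³ × 9.990 × 10^-23) = 2.792 g/cm³ = 2790 kg/m³.

2790 kg/m³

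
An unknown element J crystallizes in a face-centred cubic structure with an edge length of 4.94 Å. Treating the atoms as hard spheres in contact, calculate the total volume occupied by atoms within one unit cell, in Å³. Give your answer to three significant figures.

In an FCC lattice atoms touch along the face diagonal, so √2·a = 4r, so r = 0.3536a = 1.747 Å.
V_atoms = Z × (4/3)πr³ = 4 × (4/3)π × (1.747)³ = 89.3 Å³.

89.3 Å³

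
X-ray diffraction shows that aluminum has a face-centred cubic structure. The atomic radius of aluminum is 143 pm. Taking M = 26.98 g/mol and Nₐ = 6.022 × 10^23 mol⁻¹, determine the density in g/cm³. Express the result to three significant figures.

2.71 g/cm³

In an FCC lattice, atoms touch along the face diagonal, so √2·a = 4r, giving a = 404.5 pm = 4.045 × 10^-8 cm.
With Z = 4, ρ = Z·M/(N_A·a³) = 4 × 26.98 / (6.022 × 10²³ × 6.617 × 10^-23) = 2.708 g/cm³.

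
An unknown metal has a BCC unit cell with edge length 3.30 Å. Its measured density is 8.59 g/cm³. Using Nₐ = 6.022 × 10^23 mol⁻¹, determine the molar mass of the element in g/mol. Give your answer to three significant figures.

92.9 g/mol

A BCC cell has Z = 2 atoms; a = 3.300 × 10^-8 cm.
M = ρ·N_A·a³/Z = 8.59 × 6.022 × 10²³ × 3.594 × 10^-23 / 2 = 92.9 g/mol.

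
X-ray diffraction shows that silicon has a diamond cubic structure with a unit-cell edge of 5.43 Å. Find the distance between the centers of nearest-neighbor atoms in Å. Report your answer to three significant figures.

In a diamond cubic structure, nearest neighbors lie along the body diagonal with √3·a = 8r; the nearest-neighbor distance equals 2r = 0.4330·a.
d = 0.4330 × 5.43 = 2.35 Å.

2.35 Å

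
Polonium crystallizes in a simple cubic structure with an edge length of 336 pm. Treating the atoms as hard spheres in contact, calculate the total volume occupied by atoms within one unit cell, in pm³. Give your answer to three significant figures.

In a simple cubic lattice atoms touch along the cell edge, so a = 2r, so r = 0.5000a = 168.0 pm.
V_atoms = Z × (4/3)πr³ = 1 × (4/3)π × (168.0)³ = 1.99 × 10^7 pm³.

1.99 × 10^7 pm³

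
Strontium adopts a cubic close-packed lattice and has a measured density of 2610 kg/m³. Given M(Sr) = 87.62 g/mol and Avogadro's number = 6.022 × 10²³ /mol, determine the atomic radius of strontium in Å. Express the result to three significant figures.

For an FCC cell (Z = 4), a³ = Z·M/(N_A·ρ) = 4 × 87.62 / (6.022 × 10²³ × 2.610) = 2.230 × 10^-22 cm³, so a = 6.064 × 10^-8 cm = 6.064 Å.
Atoms touch along the face diagonal, so √2·a = 4r, so r = 0.3536 × a = 2.14 Å.

2.14 Å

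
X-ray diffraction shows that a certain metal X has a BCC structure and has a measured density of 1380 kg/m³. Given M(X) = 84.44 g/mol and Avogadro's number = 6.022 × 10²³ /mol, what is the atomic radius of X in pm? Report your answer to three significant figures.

For a BCC cell (Z = 2), a³ = Z·M/(N_A·ρ) = 2 × 84.44 / (6.022 × 10²³ × 1.380) = 2.032 × 10^-22 cm³, so a = 5.879 × 10^-8 cm = 587.9 pm.
Atoms touch along the body diagonal, so √3·a = 4r, so r = 0.4330 × a = 255 pm.

255 pm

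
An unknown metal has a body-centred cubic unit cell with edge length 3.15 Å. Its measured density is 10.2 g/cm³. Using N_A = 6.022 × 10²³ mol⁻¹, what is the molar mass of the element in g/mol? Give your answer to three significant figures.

A BCC cell has Z = 2 atoms; a = 3.150 × 10^-8 cm.
M = ρ·N_A·a³/Z = 10.2 × 6.022 × 10²³ × 3.126 × 10^-23 / 2 = 96.0 g/mol.

96.0 g/mol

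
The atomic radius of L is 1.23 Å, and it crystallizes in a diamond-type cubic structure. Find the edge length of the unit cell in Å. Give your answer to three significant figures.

In a diamond cubic lattice, nearest neighbors lie along the body diagonal with √3·a = 8r.
a = 8r/√3 = 8 × 1.23 / 1.7321 = 5.68 Å.

5.68 Å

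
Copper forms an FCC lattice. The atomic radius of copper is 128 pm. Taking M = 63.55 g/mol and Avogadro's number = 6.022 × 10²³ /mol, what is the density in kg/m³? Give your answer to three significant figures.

In an FCC lattice, atoms touch along the face diagonal, so √2·a = 4r, giving a = 362.0 pm = 3.620 × 10^-8 cm.
With Z = 4, ρ = Z·M/(N_A·a³) = 4 × 63.55 / (6.022 × 10²³ × 4.745 × 10^-23) = 8.895 g/cm³ = 8900 kg/m³.

8900 kg/m³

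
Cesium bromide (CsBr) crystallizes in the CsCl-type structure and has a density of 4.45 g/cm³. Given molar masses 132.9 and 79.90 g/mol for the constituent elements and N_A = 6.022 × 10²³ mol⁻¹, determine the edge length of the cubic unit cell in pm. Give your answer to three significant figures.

430 pm

M(CsBr) = 212.8 g/mol; Z = 1 formula unit per cell.
a³ = Z·M/(N_A·ρ) = 1 × 212.8 / (6.022 × 10²³ × 4.45) = 7.941 × 10^-23 cm³, so a = 4.298 × 10^-8 cm = 430 pm.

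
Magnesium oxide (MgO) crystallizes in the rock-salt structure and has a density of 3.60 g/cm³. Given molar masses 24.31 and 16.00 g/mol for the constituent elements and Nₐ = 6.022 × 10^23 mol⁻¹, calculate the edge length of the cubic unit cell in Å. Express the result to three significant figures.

M(MgO) = 40.31 g/mol; Z = 4 formula units per cell.
a³ = Z·M/(N_A·ρ) = 4 × 40.31 / (6.022 × 10²³ × 3.60) = 7.438 × 10^-23 cm³, so a = 4.205 × 10^-8 cm = 4.21 Å.

4.21 Å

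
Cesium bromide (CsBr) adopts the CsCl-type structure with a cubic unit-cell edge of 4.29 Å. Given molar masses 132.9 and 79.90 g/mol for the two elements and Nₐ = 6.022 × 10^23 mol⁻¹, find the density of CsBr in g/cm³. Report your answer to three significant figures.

4.48 g/cm³

The CsCl-type structure contains Z = 1 formula unit per cell; M(CsBr) = 132.9 + 79.90 = 212.8 g/mol.
a³ = (4.290 × 10^-8 cm)³ = 7.895 × 10^-23 cm³.
ρ = 1 × 212.8 / (6.022 × 10²³ × 7.895 × 10^-23) = 4.476 g/cm³.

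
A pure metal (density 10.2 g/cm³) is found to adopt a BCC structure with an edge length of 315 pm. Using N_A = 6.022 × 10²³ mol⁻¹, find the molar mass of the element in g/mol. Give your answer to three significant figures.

A BCC cell has Z = 2 atoms; a = 3.150 × 10^-8 cm.
M = ρ·N_A·a³/Z = 10.2 × 6.022 × 10²³ × 3.126 × 10^-23 / 2 = 96.0 g/mol.

96.0 g/mol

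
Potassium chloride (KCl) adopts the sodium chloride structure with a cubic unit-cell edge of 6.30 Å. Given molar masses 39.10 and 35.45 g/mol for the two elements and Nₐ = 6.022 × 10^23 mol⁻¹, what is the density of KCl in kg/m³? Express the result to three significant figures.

The sodium chloride structure contains Z = 4 formula units per cell; M(KCl) = 39.10 + 35.45 = 74.55 g/mol.
a³ = (6.300 × 10^-8 cm)³ = 2.500 × 10^-22 cm³.
ρ = 4 × 74.55 / (6.022 × 10²³ × 2.500 × 10^-22) = 1.980 g/cm³ = 1980 kg/m³.

1980 kg/m³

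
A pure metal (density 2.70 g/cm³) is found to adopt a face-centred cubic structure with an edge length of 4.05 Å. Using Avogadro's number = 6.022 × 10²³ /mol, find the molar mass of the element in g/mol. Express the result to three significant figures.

27.0 g/mol

An FCC cell has Z = 4 atoms; a = 4.050 × 10^-8 cm.
M = ρ·N_A·a³/Z = 2.70 × 6.022 × 10²³ × 6.643 × 10^-23 / 4 = 27.0 g/mol.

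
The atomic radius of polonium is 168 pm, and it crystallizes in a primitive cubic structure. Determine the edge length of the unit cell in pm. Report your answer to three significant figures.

336 pm

In a simple cubic lattice, atoms touch along the cell edge, so a = 2r.
a = 2r = 2 × 168 = 336 pm.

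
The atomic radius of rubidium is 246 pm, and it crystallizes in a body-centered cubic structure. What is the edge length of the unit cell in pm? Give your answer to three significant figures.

In a BCC lattice, atoms touch along the body diagonal, so √3·a = 4r.
a = 4r/√3 = 4 × 246 / 1.7321 = 568 pm.

568 pm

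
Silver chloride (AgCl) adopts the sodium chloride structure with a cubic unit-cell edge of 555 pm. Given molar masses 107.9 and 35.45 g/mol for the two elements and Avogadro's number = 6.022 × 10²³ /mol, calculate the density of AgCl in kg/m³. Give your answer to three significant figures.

The sodium chloride structure contains Z = 4 formula units per cell; M(AgCl) = 107.9 + 35.45 = 143.35 g/mol.
a³ = (5.550 × 10^-8 cm)³ = 1.710 × 10^-22 cm³.
ρ = 4 × 143.35 / (6.022 × 10²³ × 1.710 × 10^-22) = 5.570 g/cm³ = 5570 kg/m³.

5570 kg/m³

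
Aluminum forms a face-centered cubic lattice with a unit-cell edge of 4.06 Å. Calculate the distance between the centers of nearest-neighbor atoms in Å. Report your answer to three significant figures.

2.87 Å

In an FCC structure, atoms touch along the face diagonal, so √2·a = 4r; the nearest-neighbor distance equals 2r = 0.7071·a.
d = 0.7071 × 4.06 = 2.87 Å.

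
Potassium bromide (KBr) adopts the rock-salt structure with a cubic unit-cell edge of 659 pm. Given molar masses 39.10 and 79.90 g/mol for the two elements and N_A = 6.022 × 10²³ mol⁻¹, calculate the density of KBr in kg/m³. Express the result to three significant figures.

The rock-salt structure contains Z = 4 formula units per cell; M(KBr) = 39.10 + 79.90 = 119.0 g/mol.
a³ = (6.590 × 10^-8 cm)³ = 2.862 × 10^-22 cm³.
ρ = 4 × 119.0 / (6.022 × 10²³ × 2.862 × 10^-22) = 2.762 g/cm³ = 2760 kg/m³.

2760 kg/m³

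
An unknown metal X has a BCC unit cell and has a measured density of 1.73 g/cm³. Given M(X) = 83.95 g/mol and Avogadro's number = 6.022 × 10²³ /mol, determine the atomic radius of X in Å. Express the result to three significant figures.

2.36 Å

For a BCC cell (Z = 2), a³ = Z·M/(N_A·ρ) = 2 × 83.95 / (6.022 × 10²³ × 1.730) = 1.612 × 10^-22 cm³, so a = 5.442 × 10^-8 cm = 5.442 Å.
Atoms touch along the body diagonal, so √3·a = 4r, so r = 0.4330 × a = 2.36 Å.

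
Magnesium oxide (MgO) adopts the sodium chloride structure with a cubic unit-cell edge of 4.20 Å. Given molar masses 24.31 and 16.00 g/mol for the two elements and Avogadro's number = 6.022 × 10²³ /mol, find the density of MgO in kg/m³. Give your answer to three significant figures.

3610 kg/m³

The sodium chloride structure contains Z = 4 formula units per cell; M(MgO) = 24.31 + 16.00 = 40.31 g/mol.
a³ = (4.200 × 10^-8 cm)³ = 7.409 × 10^-23 cm³.
ρ = 4 × 40.31 / (6.022 × 10²³ × 7.409 × 10^-23) = 3.614 g/cm³ = 3610 kg/m³.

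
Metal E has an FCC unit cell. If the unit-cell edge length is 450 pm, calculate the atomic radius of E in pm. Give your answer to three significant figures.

159 pm

In an FCC lattice, atoms touch along the face diagonal, so √2·a = 4r.
r = √2·a/4 = 1.4142 × 450 / 4 = 159 pm.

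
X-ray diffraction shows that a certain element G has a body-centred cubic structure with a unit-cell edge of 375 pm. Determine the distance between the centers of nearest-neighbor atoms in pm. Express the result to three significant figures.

In a BCC structure, atoms touch along the body diagonal, so √3·a = 4r; the nearest-neighbor distance equals 2r = 0.8660·a.
d = 0.8660 × 375 = 325 pm.

325 pm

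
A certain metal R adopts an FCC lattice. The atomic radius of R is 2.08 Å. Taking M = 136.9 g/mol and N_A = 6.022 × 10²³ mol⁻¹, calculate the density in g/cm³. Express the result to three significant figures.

In an FCC lattice, atoms touch along the face diagonal, so √2·a = 4r, giving a = 5.883 Å = 5.883 × 10^-8 cm.
With Z = 4, ρ = Z·M/(N_A·a³) = 4 × 136.9 / (6.022 × 10²³ × 2.036 × 10^-22) = 4.466 g/cm³.

4.47 g/cm³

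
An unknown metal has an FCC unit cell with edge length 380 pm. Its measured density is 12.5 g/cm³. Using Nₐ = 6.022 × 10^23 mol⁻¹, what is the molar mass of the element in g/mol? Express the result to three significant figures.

103 g/mol

An FCC cell has Z = 4 atoms; a = 3.800 × 10^-8 cm.
M = ρ·N_A·a³/Z = 12.5 × 6.022 × 10²³ × 5.487 × 10^-23 / 4 = 103 g/mol.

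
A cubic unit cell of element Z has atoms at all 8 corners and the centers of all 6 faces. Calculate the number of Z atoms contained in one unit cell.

4

Corner atoms are shared by 8 cells (1/8 each), face atoms by 2 (1/2 each).
Net atoms = 8 × 1/8 + 6 × 1/2 = 1 + 3 = 4.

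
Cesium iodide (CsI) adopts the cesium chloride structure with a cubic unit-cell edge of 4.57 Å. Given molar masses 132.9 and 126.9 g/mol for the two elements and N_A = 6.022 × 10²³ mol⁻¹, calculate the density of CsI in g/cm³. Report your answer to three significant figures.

4.52 g/cm³

The cesium chloride structure contains Z = 1 formula unit per cell; M(CsI) = 132.9 + 126.9 = 259.8 g/mol.
a³ = (4.570 × 10^-8 cm)³ = 9.544 × 10^-23 cm³.
ρ = 1 × 259.8 / (6.022 × 10²³ × 9.544 × 10^-23) = 4.520 g/cm³.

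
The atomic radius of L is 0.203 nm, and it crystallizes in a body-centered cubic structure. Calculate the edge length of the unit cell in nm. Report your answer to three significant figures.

0.469 nm

In a BCC lattice, atoms touch along the body diagonal, so √3·a = 4r.
a = 4r/√3 = 4 × 0.203 / 1.7321 = 0.469 nm.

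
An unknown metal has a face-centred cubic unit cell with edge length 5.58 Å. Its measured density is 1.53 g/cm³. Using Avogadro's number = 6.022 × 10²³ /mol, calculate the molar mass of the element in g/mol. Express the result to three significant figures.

40.0 g/mol

An FCC cell has Z = 4 atoms; a = 5.580 × 10^-8 cm.
M = ρ·N_A·a³/Z = 1.53 × 6.022 × 10²³ × 1.737 × 10^-22 / 4 = 40.0 g/mol.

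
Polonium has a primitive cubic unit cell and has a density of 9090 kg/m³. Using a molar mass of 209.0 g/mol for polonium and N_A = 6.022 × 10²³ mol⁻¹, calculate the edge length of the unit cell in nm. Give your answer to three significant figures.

With Z = 1 atom per simple cubic cell, a³ = Z·M/(N_A·ρ) = 1 × 209.0 / (6.022 × 10²³ × 9.090 g/cm³) = 3.818 × 10^-23 cm³.
a = (3.818 × 10^-23)^(1/3) = 3.367 × 10^-8 cm = 0.337 nm.

0.337 nm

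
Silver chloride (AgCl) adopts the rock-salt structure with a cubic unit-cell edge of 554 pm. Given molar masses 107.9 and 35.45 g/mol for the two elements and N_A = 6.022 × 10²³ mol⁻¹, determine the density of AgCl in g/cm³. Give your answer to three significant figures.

5.60 g/cm³

The rock-salt structure contains Z = 4 formula units per cell; M(AgCl) = 107.9 + 35.45 = 143.35 g/mol.
a³ = (5.540 × 10^-8 cm)³ = 1.700 × 10^-22 cm³.
ρ = 4 × 143.35 / (6.022 × 10²³ × 1.700 × 10^-22) = 5.600 g/cm³.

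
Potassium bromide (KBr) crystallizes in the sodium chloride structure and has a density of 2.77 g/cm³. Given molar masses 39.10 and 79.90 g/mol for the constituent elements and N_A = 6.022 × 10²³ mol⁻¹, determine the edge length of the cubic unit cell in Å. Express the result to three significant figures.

M(KBr) = 119.0 g/mol; Z = 4 formula units per cell.
a³ = Z·M/(N_A·ρ) = 4 × 119.0 / (6.022 × 10²³ × 2.77) = 2.854 × 10^-22 cm³, so a = 6.584 × 10^-8 cm = 6.58 Å.

6.58 Å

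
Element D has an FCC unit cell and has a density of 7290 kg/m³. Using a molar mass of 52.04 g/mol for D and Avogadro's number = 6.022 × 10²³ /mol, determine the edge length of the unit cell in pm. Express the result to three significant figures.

With Z = 4 atoms per FCC cell, a³ = Z·M/(N_A·ρ) = 4 × 52.04 / (6.022 × 10²³ × 7.290 g/cm³) = 4.742 × 10^-23 cm³.
a = (4.742 × 10^-23)^(1/3) = 3.619 × 10^-8 cm = 362 pm.

362 pm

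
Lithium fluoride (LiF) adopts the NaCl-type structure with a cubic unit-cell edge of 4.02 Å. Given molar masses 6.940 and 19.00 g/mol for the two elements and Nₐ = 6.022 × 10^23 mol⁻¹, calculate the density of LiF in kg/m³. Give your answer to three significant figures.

The NaCl-type structure contains Z = 4 formula units per cell; M(LiF) = 6.940 + 19.00 = 25.94 g/mol.
a³ = (4.020 × 10^-8 cm)³ = 6.496 × 10^-23 cm³.
ρ = 4 × 25.94 / (6.022 × 10²³ × 6.496 × 10^-23) = 2.652 g/cm³ = 2650 kg/m³.

2650 kg/m³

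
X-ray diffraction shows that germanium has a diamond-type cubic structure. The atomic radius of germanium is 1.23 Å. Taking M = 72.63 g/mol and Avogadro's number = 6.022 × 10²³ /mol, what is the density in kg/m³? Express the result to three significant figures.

5260 kg/m³

In a diamond cubic lattice, nearest neighbors lie along the body diagonal with √3·a = 8r, giving a = 5.681 Å = 5.681 × 10^-8 cm.
With Z = 8, ρ = Z·M/(N_A·a³) = 8 × 72.63 / (6.022 × 10²³ × 1.834 × 10^-22) = 5.262 g/cm³ = 5260 kg/m³.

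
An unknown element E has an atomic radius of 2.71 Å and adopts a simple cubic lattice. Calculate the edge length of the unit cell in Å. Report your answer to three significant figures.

In a simple cubic lattice, atoms touch along the cell edge, so a = 2r.
a = 2r = 2 × 2.71 = 5.42 Å.

5.42 Å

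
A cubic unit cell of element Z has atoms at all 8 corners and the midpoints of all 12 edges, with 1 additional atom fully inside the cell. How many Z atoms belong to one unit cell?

Corner atoms are shared by 8 cells (1/8 each), edge atoms by 4 (1/4 each), interior atoms are unshared.
Net atoms = 8 × 1/8 + 12 × 1/4 + 1 = 1 + 3 + 1 = 5.

5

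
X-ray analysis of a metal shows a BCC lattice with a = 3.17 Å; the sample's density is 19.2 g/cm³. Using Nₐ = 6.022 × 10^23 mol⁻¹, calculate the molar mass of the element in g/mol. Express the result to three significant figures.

184 g/mol

A BCC cell has Z = 2 atoms; a = 3.170 × 10^-8 cm.
M = ρ·N_A·a³/Z = 19.2 × 6.022 × 10²³ × 3.186 × 10^-23 / 2 = 184 g/mol.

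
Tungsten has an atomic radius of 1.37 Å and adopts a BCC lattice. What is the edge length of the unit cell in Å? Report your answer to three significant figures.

3.16 Å

In a BCC lattice, atoms touch along the body diagonal, so √3·a = 4r.
a = 4r/√3 = 4 × 1.37 / 1.7321 = 3.16 Å.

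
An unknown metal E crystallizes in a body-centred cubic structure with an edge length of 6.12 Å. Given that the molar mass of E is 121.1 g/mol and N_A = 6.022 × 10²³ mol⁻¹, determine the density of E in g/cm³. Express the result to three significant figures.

A BCC unit cell contains Z = 2 atoms.
Cell volume: a³ = (6.12 Å)³ = (6.120 × 10^-8 cm)³ = 2.292 × 10^-22 cm³.
ρ = Z·M/(N_A·a³) = 2 × 121.1 / (6.022 × 10²³ × 2.292 × 10^-22) = 1.755 g/cm³.

1.75 g/cm³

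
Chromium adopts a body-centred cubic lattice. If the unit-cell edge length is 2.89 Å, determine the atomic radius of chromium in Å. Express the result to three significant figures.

1.25 Å

In a BCC lattice, atoms touch along the body diagonal, so √3·a = 4r.
r = √3·a/4 = 1.7321 × 2.89 / 4 = 1.25 Å.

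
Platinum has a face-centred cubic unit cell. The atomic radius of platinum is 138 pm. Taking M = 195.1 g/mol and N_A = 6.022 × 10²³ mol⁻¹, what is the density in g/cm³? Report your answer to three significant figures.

In an FCC lattice, atoms touch along the face diagonal, so √2·a = 4r, giving a = 390.3 pm = 3.903 × 10^-8 cm.
With Z = 4, ρ = Z·M/(N_A·a³) = 4 × 195.1 / (6.022 × 10²³ × 5.947 × 10^-23) = 21.79 g/cm³.

21.8 g/cm³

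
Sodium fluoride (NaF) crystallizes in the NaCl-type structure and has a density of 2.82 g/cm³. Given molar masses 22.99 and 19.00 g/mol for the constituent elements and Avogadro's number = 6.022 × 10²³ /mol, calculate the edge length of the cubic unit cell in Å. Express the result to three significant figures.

M(NaF) = 41.99 g/mol; Z = 4 formula units per cell.
a³ = Z·M/(N_A·ρ) = 4 × 41.99 / (6.022 × 10²³ × 2.82) = 9.890 × 10^-23 cm³, so a = 4.625 × 10^-8 cm = 4.62 Å.

4.62 Å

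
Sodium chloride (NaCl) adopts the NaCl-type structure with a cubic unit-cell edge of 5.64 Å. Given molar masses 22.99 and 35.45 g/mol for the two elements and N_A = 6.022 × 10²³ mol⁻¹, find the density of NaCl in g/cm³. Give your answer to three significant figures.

The NaCl-type structure contains Z = 4 formula units per cell; M(NaCl) = 22.99 + 35.45 = 58.44 g/mol.
a³ = (5.640 × 10^-8 cm)³ = 1.794 × 10^-22 cm³.
ρ = 4 × 58.44 / (6.022 × 10²³ × 1.794 × 10^-22) = 2.164 g/cm³.

2.16 g/cm³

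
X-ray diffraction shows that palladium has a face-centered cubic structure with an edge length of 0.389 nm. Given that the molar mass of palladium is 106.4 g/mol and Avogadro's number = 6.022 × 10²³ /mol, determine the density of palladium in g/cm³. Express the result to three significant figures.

An FCC unit cell contains Z = 4 atoms.
Cell volume: a³ = (0.389 nm)³ = (3.890 × 10^-8 cm)³ = 5.886 × 10^-23 cm³.
ρ = Z·M/(N_A·a³) = 4 × 106.4 / (6.022 × 10²³ × 5.886 × 10^-23) = 12.01 g/cm³.

12.0 g/cm³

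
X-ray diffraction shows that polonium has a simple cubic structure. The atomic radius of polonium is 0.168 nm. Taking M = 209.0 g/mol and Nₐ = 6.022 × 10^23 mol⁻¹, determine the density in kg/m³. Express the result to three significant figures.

9150 kg/m³

In a simple cubic lattice, atoms touch along the cell edge, so a = 2r, giving a = 0.3360 nm = 3.360 × 10^-8 cm.
With Z = 1, ρ = Z·M/(N_A·a³) = 1 × 209.0 / (6.022 × 10²³ × 3.793 × 10^-23) = 9.149 g/cm³ = 9150 kg/m³.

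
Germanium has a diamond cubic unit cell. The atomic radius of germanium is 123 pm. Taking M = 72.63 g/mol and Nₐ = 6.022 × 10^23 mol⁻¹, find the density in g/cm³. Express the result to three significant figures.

5.26 g/cm³

In a diamond cubic lattice, nearest neighbors lie along the body diagonal with √3·a = 8r, giving a = 568.1 pm = 5.681 × 10^-8 cm.
With Z = 8, ρ = Z·M/(N_A·a³) = 8 × 72.63 / (6.022 × 10²³ × 1.834 × 10^-22) = 5.262 g/cm³.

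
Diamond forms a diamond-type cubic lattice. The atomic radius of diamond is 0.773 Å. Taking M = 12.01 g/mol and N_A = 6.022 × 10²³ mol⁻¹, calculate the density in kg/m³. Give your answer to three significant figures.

3510 kg/m³

In a diamond cubic lattice, nearest neighbors lie along the body diagonal with √3·a = 8r, giving a = 3.570 Å = 3.570 × 10^-8 cm.
With Z = 8, ρ = Z·M/(N_A·a³) = 8 × 12.01 / (6.022 × 10²³ × 4.551 × 10^-23) = 3.506 g/cm³ = 3510 kg/m³.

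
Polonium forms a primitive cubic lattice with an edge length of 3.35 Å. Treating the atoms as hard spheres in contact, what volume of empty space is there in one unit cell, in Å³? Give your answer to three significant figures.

17.9 Å³

In a simple cubic lattice atoms touch along the cell edge, so a = 2r, so r = 0.5000a = 1.675 Å.
V_cell = a³ = 37.60 Å³; V_atoms = 1 × (4/3)πr³ = 19.68 Å³.
Empty space = 37.60 − 19.68 = 17.9 Å³.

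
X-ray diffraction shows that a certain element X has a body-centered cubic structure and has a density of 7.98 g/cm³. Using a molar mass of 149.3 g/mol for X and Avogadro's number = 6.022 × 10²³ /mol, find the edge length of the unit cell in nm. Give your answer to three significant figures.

With Z = 2 atoms per BCC cell, a³ = Z·M/(N_A·ρ) = 2 × 149.3 / (6.022 × 10²³ × 7.980 g/cm³) = 6.214 × 10^-23 cm³.
a = (6.214 × 10^-23)^(1/3) = 3.961 × 10^-8 cm = 0.396 nm.

0.396 nm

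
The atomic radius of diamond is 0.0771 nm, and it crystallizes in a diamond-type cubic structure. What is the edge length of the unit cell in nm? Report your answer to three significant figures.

In a diamond cubic lattice, nearest neighbors lie along the body diagonal with √3·a = 8r.
a = 8r/√3 = 8 × 0.0771 / 1.7321 = 0.356 nm.

0.356 nm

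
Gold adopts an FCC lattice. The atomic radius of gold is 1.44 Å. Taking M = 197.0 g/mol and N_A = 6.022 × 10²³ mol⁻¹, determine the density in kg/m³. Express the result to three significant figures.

19400 kg/m³

In an FCC lattice, atoms touch along the face diagonal, so √2·a = 4r, giving a = 4.073 Å = 4.073 × 10^-8 cm.
With Z = 4, ρ = Z·M/(N_A·a³) = 4 × 197.0 / (6.022 × 10²³ × 6.757 × 10^-23) = 19.37 g/cm³ = 19400 kg/m³.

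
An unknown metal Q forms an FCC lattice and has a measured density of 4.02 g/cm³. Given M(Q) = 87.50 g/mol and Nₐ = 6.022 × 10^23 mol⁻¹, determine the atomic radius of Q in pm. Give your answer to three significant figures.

For an FCC cell (Z = 4), a³ = Z·M/(N_A·ρ) = 4 × 87.50 / (6.022 × 10²³ × 4.020) = 1.446 × 10^-22 cm³, so a = 5.248 × 10^-8 cm = 524.8 pm.
Atoms touch along the face diagonal, so √2·a = 4r, so r = 0.3536 × a = 186 pm.

186 pm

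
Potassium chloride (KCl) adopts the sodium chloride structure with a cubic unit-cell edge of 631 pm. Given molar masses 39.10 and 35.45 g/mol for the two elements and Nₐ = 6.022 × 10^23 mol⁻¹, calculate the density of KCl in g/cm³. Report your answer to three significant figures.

The sodium chloride structure contains Z = 4 formula units per cell; M(KCl) = 39.10 + 35.45 = 74.55 g/mol.
a³ = (6.310 × 10^-8 cm)³ = 2.512 × 10^-22 cm³.
ρ = 4 × 74.55 / (6.022 × 10²³ × 2.512 × 10^-22) = 1.971 g/cm³.

1.97 g/cm³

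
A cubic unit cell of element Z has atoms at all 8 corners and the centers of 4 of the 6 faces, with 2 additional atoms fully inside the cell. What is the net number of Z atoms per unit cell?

5

Corner atoms are shared by 8 cells (1/8 each), face atoms by 2 (1/2 each), interior atoms are unshared.
Net atoms = 8 × 1/8 + 4 × 1/2 + 2 = 1 + 2 + 2 = 5.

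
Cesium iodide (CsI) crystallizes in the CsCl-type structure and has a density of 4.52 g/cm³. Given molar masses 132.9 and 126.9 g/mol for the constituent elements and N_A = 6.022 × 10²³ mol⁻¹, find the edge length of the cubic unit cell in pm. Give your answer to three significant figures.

M(CsI) = 259.8 g/mol; Z = 1 formula unit per cell.
a³ = Z·M/(N_A·ρ) = 1 × 259.8 / (6.022 × 10²³ × 4.52) = 9.545 × 10^-23 cm³, so a = 4.570 × 10^-8 cm = 457 pm.

457 pm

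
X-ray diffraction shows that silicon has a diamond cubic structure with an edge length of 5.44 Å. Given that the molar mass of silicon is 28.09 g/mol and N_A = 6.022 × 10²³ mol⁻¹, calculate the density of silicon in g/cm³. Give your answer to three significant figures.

2.32 g/cm³

A diamond cubic unit cell contains Z = 8 atoms.
Cell volume: a³ = (5.44 Å)³ = (5.440 × 10^-8 cm)³ = 1.610 × 10^-22 cm³.
ρ = Z·M/(N_A·a³) = 8 × 28.09 / (6.022 × 10²³ × 1.610 × 10^-22) = 2.318 g/cm³.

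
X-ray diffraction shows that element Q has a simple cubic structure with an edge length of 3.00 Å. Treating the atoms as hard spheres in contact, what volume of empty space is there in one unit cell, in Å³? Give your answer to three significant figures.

In a simple cubic lattice atoms touch along the cell edge, so a = 2r, so r = 0.5000a = 1.500 Å.
V_cell = a³ = 27.00 Å³; V_atoms = 1 × (4/3)πr³ = 14.14 Å³.
Empty space = 27.00 − 14.14 = 12.9 Å³.

12.9 Å³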